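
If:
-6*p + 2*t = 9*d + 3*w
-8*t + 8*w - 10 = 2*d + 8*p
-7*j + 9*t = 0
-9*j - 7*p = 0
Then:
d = 365/71 - 340*w/71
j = 2835/568 - 2457*w/568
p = 3159*w/568 - 3645/568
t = 2205/568 - 1911*w/568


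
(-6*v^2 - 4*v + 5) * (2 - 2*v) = 12*v^3 - 4*v^2 - 18*v + 10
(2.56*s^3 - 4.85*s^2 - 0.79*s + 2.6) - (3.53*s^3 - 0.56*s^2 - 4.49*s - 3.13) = -0.97*s^3 - 4.29*s^2 + 3.7*s + 5.73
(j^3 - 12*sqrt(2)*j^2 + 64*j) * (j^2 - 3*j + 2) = j^5 - 12*sqrt(2)*j^4 - 3*j^4 + 36*sqrt(2)*j^3 + 66*j^3 - 192*j^2 - 24*sqrt(2)*j^2 + 128*j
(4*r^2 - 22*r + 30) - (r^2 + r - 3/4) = 3*r^2 - 23*r + 123/4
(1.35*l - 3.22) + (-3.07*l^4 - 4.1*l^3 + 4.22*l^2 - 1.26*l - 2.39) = -3.07*l^4 - 4.1*l^3 + 4.22*l^2 + 0.0900000000000001*l - 5.61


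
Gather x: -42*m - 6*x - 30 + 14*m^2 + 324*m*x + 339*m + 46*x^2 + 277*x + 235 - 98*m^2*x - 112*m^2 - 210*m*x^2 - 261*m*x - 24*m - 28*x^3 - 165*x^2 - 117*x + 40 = -98*m^2 + 273*m - 28*x^3 + x^2*(-210*m - 119) + x*(-98*m^2 + 63*m + 154) + 245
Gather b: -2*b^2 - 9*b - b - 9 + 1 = -2*b^2 - 10*b - 8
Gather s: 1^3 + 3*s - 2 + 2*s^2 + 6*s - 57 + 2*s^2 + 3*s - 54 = 4*s^2 + 12*s - 112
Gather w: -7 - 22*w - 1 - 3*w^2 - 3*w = -3*w^2 - 25*w - 8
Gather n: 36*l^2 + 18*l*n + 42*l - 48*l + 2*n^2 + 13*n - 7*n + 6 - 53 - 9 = 36*l^2 - 6*l + 2*n^2 + n*(18*l + 6) - 56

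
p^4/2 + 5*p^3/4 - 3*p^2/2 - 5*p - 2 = (p/2 + 1)*(p - 2)*(p + 1/2)*(p + 2)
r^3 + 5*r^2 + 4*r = r*(r + 1)*(r + 4)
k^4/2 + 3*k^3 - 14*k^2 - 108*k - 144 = (k/2 + 1)*(k - 6)*(k + 4)*(k + 6)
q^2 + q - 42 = (q - 6)*(q + 7)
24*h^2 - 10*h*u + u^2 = (-6*h + u)*(-4*h + u)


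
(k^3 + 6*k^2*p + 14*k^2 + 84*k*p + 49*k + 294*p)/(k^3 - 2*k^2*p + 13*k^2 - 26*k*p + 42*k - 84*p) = (-k^2 - 6*k*p - 7*k - 42*p)/(-k^2 + 2*k*p - 6*k + 12*p)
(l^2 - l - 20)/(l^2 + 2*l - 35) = (l + 4)/(l + 7)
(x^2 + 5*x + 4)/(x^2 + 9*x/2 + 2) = 2*(x + 1)/(2*x + 1)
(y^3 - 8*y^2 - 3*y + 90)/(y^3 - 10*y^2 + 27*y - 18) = (y^2 - 2*y - 15)/(y^2 - 4*y + 3)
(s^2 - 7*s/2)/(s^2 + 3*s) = (s - 7/2)/(s + 3)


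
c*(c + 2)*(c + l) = c^3 + c^2*l + 2*c^2 + 2*c*l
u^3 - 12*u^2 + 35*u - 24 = (u - 8)*(u - 3)*(u - 1)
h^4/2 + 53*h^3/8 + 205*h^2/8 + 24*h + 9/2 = (h/2 + 1/2)*(h + 1/4)*(h + 6)^2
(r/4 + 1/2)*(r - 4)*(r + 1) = r^3/4 - r^2/4 - 5*r/2 - 2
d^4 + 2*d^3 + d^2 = d^2*(d + 1)^2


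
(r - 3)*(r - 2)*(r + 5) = r^3 - 19*r + 30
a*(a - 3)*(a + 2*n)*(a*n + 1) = a^4*n + 2*a^3*n^2 - 3*a^3*n + a^3 - 6*a^2*n^2 + 2*a^2*n - 3*a^2 - 6*a*n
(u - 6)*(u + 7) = u^2 + u - 42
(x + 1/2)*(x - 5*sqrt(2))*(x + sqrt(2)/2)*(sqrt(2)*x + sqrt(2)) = sqrt(2)*x^4 - 9*x^3 + 3*sqrt(2)*x^3/2 - 27*x^2/2 - 9*sqrt(2)*x^2/2 - 15*sqrt(2)*x/2 - 9*x/2 - 5*sqrt(2)/2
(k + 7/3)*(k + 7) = k^2 + 28*k/3 + 49/3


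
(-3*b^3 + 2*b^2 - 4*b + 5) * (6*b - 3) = -18*b^4 + 21*b^3 - 30*b^2 + 42*b - 15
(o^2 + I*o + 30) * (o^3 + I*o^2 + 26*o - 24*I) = o^5 + 2*I*o^4 + 55*o^3 + 32*I*o^2 + 804*o - 720*I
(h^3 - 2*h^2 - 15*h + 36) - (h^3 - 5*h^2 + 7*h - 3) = 3*h^2 - 22*h + 39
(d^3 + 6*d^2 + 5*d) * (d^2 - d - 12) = d^5 + 5*d^4 - 13*d^3 - 77*d^2 - 60*d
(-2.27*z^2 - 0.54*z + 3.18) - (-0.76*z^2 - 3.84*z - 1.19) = -1.51*z^2 + 3.3*z + 4.37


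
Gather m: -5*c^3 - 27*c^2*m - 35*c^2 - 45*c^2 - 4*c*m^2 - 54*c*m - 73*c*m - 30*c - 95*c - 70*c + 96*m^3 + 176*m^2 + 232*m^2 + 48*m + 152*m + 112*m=-5*c^3 - 80*c^2 - 195*c + 96*m^3 + m^2*(408 - 4*c) + m*(-27*c^2 - 127*c + 312)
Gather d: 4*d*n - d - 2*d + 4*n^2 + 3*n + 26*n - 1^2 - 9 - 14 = d*(4*n - 3) + 4*n^2 + 29*n - 24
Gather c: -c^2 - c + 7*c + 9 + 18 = -c^2 + 6*c + 27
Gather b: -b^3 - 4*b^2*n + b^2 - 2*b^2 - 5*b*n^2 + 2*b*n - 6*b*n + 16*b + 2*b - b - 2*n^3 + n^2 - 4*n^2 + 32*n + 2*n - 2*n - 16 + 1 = -b^3 + b^2*(-4*n - 1) + b*(-5*n^2 - 4*n + 17) - 2*n^3 - 3*n^2 + 32*n - 15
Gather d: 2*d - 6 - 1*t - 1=2*d - t - 7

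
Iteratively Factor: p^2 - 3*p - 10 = (p - 5)*(p + 2)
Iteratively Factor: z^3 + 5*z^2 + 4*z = (z + 1)*(z^2 + 4*z) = z*(z + 1)*(z + 4)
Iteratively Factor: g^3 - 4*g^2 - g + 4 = (g + 1)*(g^2 - 5*g + 4) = (g - 1)*(g + 1)*(g - 4)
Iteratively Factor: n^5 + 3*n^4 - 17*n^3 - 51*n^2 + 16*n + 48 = (n + 3)*(n^4 - 17*n^2 + 16) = (n + 1)*(n + 3)*(n^3 - n^2 - 16*n + 16) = (n - 1)*(n + 1)*(n + 3)*(n^2 - 16) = (n - 4)*(n - 1)*(n + 1)*(n + 3)*(n + 4)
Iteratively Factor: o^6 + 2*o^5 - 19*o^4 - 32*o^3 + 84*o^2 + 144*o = (o - 3)*(o^5 + 5*o^4 - 4*o^3 - 44*o^2 - 48*o) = o*(o - 3)*(o^4 + 5*o^3 - 4*o^2 - 44*o - 48) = o*(o - 3)*(o + 2)*(o^3 + 3*o^2 - 10*o - 24) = o*(o - 3)*(o + 2)*(o + 4)*(o^2 - o - 6) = o*(o - 3)*(o + 2)^2*(o + 4)*(o - 3)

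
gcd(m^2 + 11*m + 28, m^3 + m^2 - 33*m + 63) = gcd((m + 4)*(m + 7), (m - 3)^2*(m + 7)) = m + 7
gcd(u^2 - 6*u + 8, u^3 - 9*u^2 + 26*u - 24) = u^2 - 6*u + 8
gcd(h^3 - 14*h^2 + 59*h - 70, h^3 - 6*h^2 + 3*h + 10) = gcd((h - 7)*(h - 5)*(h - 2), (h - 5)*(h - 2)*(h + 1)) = h^2 - 7*h + 10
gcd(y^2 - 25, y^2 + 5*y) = y + 5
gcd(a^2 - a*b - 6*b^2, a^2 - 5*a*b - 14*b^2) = a + 2*b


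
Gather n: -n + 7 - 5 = 2 - n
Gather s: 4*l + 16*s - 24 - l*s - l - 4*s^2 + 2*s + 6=3*l - 4*s^2 + s*(18 - l) - 18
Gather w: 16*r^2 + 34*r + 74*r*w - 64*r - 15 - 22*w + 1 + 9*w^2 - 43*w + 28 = 16*r^2 - 30*r + 9*w^2 + w*(74*r - 65) + 14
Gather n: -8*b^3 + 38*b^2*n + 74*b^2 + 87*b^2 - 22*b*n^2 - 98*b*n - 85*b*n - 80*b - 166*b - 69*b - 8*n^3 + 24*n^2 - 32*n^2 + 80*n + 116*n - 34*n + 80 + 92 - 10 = -8*b^3 + 161*b^2 - 315*b - 8*n^3 + n^2*(-22*b - 8) + n*(38*b^2 - 183*b + 162) + 162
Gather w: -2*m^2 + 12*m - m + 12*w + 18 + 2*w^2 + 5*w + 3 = -2*m^2 + 11*m + 2*w^2 + 17*w + 21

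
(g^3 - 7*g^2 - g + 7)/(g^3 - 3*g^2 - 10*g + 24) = (g^3 - 7*g^2 - g + 7)/(g^3 - 3*g^2 - 10*g + 24)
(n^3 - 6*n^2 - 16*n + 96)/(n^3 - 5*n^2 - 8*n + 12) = (n^2 - 16)/(n^2 + n - 2)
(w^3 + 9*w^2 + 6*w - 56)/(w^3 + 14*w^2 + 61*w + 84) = (w - 2)/(w + 3)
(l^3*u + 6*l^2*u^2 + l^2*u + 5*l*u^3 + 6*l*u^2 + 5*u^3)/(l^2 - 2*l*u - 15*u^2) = u*(-l^3 - 6*l^2*u - l^2 - 5*l*u^2 - 6*l*u - 5*u^2)/(-l^2 + 2*l*u + 15*u^2)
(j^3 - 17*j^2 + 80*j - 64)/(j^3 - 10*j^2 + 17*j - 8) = (j - 8)/(j - 1)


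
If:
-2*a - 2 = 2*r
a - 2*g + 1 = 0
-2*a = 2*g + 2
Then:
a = -1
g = 0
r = 0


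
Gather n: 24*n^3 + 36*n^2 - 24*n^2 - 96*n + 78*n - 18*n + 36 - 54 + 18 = 24*n^3 + 12*n^2 - 36*n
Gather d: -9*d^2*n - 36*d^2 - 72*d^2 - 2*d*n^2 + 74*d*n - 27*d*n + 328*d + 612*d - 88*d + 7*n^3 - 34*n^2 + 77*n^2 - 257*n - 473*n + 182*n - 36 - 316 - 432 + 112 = d^2*(-9*n - 108) + d*(-2*n^2 + 47*n + 852) + 7*n^3 + 43*n^2 - 548*n - 672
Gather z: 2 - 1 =1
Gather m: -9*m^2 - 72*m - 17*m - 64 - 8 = -9*m^2 - 89*m - 72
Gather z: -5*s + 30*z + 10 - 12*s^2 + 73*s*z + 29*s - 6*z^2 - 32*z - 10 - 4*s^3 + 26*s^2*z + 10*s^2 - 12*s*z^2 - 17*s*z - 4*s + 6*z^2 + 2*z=-4*s^3 - 2*s^2 - 12*s*z^2 + 20*s + z*(26*s^2 + 56*s)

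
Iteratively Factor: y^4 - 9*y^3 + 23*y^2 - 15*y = (y - 5)*(y^3 - 4*y^2 + 3*y) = (y - 5)*(y - 3)*(y^2 - y) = y*(y - 5)*(y - 3)*(y - 1)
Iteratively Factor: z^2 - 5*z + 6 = (z - 3)*(z - 2)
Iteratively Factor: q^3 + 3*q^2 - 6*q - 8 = (q + 1)*(q^2 + 2*q - 8) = (q + 1)*(q + 4)*(q - 2)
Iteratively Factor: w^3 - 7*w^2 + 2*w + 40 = (w - 4)*(w^2 - 3*w - 10) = (w - 5)*(w - 4)*(w + 2)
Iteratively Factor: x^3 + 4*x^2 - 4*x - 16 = (x - 2)*(x^2 + 6*x + 8) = (x - 2)*(x + 2)*(x + 4)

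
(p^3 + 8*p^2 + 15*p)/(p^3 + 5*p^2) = (p + 3)/p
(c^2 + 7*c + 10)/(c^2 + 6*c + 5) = (c + 2)/(c + 1)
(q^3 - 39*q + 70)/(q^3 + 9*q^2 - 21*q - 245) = (q - 2)/(q + 7)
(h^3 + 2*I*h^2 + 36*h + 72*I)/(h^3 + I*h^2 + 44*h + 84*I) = (h - 6*I)/(h - 7*I)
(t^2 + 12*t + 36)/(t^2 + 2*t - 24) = (t + 6)/(t - 4)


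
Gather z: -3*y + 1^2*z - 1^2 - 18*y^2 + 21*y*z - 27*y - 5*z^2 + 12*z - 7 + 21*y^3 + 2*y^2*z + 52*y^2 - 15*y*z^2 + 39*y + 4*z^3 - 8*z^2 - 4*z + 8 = 21*y^3 + 34*y^2 + 9*y + 4*z^3 + z^2*(-15*y - 13) + z*(2*y^2 + 21*y + 9)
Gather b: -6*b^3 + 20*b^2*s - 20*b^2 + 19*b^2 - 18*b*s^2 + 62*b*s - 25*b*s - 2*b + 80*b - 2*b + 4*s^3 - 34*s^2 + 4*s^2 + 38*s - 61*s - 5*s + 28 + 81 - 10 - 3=-6*b^3 + b^2*(20*s - 1) + b*(-18*s^2 + 37*s + 76) + 4*s^3 - 30*s^2 - 28*s + 96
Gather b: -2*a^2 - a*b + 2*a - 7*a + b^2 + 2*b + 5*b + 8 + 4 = -2*a^2 - 5*a + b^2 + b*(7 - a) + 12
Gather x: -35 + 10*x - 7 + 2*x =12*x - 42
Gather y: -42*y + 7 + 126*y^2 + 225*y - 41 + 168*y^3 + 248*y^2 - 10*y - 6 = 168*y^3 + 374*y^2 + 173*y - 40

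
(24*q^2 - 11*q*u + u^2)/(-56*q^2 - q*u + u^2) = (-3*q + u)/(7*q + u)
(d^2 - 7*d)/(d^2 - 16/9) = 9*d*(d - 7)/(9*d^2 - 16)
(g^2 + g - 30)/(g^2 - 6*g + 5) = (g + 6)/(g - 1)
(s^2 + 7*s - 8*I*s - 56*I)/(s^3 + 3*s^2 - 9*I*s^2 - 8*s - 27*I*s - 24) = (s + 7)/(s^2 + s*(3 - I) - 3*I)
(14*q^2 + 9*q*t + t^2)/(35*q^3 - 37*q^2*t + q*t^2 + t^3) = (2*q + t)/(5*q^2 - 6*q*t + t^2)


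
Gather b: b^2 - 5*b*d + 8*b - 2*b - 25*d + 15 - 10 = b^2 + b*(6 - 5*d) - 25*d + 5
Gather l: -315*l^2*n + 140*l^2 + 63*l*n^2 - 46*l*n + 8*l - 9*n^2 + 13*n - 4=l^2*(140 - 315*n) + l*(63*n^2 - 46*n + 8) - 9*n^2 + 13*n - 4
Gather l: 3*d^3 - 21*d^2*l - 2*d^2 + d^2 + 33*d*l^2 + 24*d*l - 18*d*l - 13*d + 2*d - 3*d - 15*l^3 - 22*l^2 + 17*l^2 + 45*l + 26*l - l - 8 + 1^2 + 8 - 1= 3*d^3 - d^2 - 14*d - 15*l^3 + l^2*(33*d - 5) + l*(-21*d^2 + 6*d + 70)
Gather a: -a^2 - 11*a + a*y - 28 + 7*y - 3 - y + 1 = -a^2 + a*(y - 11) + 6*y - 30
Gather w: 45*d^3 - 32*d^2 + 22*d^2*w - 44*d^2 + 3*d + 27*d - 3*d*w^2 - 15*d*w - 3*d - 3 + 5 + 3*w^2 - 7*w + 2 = 45*d^3 - 76*d^2 + 27*d + w^2*(3 - 3*d) + w*(22*d^2 - 15*d - 7) + 4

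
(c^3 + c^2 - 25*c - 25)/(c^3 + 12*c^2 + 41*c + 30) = (c - 5)/(c + 6)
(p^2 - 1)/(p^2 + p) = (p - 1)/p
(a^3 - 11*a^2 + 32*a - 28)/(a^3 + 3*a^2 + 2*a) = (a^3 - 11*a^2 + 32*a - 28)/(a*(a^2 + 3*a + 2))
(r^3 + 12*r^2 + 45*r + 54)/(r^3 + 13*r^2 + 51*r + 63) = (r + 6)/(r + 7)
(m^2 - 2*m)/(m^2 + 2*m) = (m - 2)/(m + 2)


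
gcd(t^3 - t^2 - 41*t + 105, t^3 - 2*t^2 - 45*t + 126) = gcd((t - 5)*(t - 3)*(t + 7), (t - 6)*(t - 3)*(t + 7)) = t^2 + 4*t - 21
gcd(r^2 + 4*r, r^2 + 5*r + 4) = r + 4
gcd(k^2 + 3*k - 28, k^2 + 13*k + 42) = k + 7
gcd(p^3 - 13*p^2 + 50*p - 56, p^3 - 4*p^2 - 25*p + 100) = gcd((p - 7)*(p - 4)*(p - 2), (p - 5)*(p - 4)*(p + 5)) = p - 4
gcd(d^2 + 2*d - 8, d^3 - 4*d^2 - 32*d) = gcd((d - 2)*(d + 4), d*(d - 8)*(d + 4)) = d + 4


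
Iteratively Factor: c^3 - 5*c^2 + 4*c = (c - 4)*(c^2 - c) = c*(c - 4)*(c - 1)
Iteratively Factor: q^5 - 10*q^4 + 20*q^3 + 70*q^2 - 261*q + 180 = (q - 3)*(q^4 - 7*q^3 - q^2 + 67*q - 60) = (q - 3)*(q + 3)*(q^3 - 10*q^2 + 29*q - 20) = (q - 3)*(q - 1)*(q + 3)*(q^2 - 9*q + 20) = (q - 4)*(q - 3)*(q - 1)*(q + 3)*(q - 5)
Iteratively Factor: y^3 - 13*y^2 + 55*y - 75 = (y - 5)*(y^2 - 8*y + 15) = (y - 5)*(y - 3)*(y - 5)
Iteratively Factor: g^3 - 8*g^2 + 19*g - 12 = (g - 1)*(g^2 - 7*g + 12) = (g - 4)*(g - 1)*(g - 3)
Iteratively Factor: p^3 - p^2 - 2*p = (p - 2)*(p^2 + p) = (p - 2)*(p + 1)*(p)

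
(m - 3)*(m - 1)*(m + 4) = m^3 - 13*m + 12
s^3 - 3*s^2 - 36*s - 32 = (s - 8)*(s + 1)*(s + 4)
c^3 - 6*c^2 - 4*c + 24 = (c - 6)*(c - 2)*(c + 2)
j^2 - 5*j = j*(j - 5)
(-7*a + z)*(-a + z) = 7*a^2 - 8*a*z + z^2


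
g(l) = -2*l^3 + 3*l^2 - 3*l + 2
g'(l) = -6*l^2 + 6*l - 3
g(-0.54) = 4.81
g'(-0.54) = -7.99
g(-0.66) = 5.86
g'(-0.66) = -9.57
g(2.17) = -10.82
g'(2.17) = -18.23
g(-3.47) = 132.10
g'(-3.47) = -96.07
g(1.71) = -4.36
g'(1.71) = -10.28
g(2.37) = -14.88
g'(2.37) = -22.48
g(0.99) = 0.03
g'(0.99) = -2.94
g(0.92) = 0.22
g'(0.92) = -2.56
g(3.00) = -34.00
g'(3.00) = -39.00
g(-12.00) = 3926.00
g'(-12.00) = -939.00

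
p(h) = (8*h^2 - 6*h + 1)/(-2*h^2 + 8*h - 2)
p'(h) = (4*h - 8)*(8*h^2 - 6*h + 1)/(-2*h^2 + 8*h - 2)^2 + (16*h - 6)/(-2*h^2 + 8*h - 2)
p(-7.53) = -2.85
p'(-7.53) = 0.10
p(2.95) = 12.62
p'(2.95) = 21.25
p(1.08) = 0.89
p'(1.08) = 1.85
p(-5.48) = -2.59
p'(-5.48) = 0.15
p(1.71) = 2.42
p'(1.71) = 3.18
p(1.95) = 3.29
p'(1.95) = 4.09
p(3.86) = -105.57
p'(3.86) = 793.79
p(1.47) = 1.74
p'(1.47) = 2.54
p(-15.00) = -3.31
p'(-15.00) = 0.04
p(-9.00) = -2.98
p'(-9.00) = 0.08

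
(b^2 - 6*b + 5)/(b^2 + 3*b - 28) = (b^2 - 6*b + 5)/(b^2 + 3*b - 28)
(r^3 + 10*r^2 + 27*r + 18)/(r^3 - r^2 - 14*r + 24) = (r^3 + 10*r^2 + 27*r + 18)/(r^3 - r^2 - 14*r + 24)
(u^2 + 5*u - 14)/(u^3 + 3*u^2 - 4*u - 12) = (u + 7)/(u^2 + 5*u + 6)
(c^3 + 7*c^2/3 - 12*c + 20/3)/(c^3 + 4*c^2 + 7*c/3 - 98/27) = 9*(c^2 + 3*c - 10)/(9*c^2 + 42*c + 49)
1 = 1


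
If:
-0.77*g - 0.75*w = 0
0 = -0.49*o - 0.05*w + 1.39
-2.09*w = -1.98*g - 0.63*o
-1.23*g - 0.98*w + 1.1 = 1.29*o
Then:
No Solution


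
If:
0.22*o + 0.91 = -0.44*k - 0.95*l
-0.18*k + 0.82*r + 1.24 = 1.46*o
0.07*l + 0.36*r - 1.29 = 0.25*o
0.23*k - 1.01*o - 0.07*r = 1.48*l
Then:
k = 2.50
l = -3.22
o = 4.76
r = 7.52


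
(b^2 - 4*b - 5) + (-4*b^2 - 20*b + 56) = -3*b^2 - 24*b + 51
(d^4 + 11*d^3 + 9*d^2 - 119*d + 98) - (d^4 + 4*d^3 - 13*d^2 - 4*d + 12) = 7*d^3 + 22*d^2 - 115*d + 86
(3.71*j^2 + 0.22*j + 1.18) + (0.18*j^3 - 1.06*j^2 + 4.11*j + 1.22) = 0.18*j^3 + 2.65*j^2 + 4.33*j + 2.4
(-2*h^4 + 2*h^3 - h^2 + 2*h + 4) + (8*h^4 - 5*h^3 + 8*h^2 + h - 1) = 6*h^4 - 3*h^3 + 7*h^2 + 3*h + 3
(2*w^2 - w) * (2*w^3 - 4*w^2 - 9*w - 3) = 4*w^5 - 10*w^4 - 14*w^3 + 3*w^2 + 3*w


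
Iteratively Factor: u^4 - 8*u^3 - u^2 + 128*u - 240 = (u - 3)*(u^3 - 5*u^2 - 16*u + 80) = (u - 4)*(u - 3)*(u^2 - u - 20) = (u - 5)*(u - 4)*(u - 3)*(u + 4)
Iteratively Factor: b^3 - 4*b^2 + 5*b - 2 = (b - 2)*(b^2 - 2*b + 1) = (b - 2)*(b - 1)*(b - 1)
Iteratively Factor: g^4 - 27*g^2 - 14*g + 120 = (g - 2)*(g^3 + 2*g^2 - 23*g - 60) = (g - 5)*(g - 2)*(g^2 + 7*g + 12) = (g - 5)*(g - 2)*(g + 4)*(g + 3)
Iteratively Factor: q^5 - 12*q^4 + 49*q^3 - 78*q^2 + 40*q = (q - 2)*(q^4 - 10*q^3 + 29*q^2 - 20*q) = (q - 5)*(q - 2)*(q^3 - 5*q^2 + 4*q) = (q - 5)*(q - 2)*(q - 1)*(q^2 - 4*q) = (q - 5)*(q - 4)*(q - 2)*(q - 1)*(q)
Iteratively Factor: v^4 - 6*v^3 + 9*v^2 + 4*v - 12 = (v + 1)*(v^3 - 7*v^2 + 16*v - 12) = (v - 3)*(v + 1)*(v^2 - 4*v + 4) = (v - 3)*(v - 2)*(v + 1)*(v - 2)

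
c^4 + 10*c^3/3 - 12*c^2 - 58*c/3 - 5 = (c - 3)*(c + 1/3)*(c + 1)*(c + 5)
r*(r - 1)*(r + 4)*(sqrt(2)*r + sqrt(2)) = sqrt(2)*r^4 + 4*sqrt(2)*r^3 - sqrt(2)*r^2 - 4*sqrt(2)*r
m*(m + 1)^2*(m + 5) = m^4 + 7*m^3 + 11*m^2 + 5*m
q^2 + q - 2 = (q - 1)*(q + 2)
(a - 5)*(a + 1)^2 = a^3 - 3*a^2 - 9*a - 5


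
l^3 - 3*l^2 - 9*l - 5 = (l - 5)*(l + 1)^2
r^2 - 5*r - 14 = (r - 7)*(r + 2)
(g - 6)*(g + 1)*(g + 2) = g^3 - 3*g^2 - 16*g - 12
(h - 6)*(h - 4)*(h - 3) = h^3 - 13*h^2 + 54*h - 72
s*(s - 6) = s^2 - 6*s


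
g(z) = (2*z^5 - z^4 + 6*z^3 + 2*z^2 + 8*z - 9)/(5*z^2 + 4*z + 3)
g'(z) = (-10*z - 4)*(2*z^5 - z^4 + 6*z^3 + 2*z^2 + 8*z - 9)/(5*z^2 + 4*z + 3)^2 + (10*z^4 - 4*z^3 + 18*z^2 + 4*z + 8)/(5*z^2 + 4*z + 3)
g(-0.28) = -4.94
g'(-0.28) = 6.32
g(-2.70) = -16.55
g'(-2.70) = 12.49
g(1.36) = 1.50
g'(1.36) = 2.51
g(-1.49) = -6.87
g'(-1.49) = 3.64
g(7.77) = 166.65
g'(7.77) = 65.73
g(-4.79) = -63.21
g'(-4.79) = 33.79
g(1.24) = 1.21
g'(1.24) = 2.35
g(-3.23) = -24.34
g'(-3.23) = 16.98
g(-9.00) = -346.65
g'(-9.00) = 107.92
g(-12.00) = -783.09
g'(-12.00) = 186.65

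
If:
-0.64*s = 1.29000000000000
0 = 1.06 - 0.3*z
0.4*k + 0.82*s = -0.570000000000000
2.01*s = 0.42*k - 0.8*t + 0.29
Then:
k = 2.71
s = -2.02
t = 6.85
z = 3.53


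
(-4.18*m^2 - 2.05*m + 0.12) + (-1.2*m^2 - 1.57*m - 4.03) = -5.38*m^2 - 3.62*m - 3.91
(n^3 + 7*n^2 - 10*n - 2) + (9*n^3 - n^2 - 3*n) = 10*n^3 + 6*n^2 - 13*n - 2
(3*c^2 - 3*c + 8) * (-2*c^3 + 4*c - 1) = -6*c^5 + 6*c^4 - 4*c^3 - 15*c^2 + 35*c - 8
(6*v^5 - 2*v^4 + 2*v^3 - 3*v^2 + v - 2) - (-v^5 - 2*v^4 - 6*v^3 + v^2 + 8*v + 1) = 7*v^5 + 8*v^3 - 4*v^2 - 7*v - 3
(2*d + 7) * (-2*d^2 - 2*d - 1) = -4*d^3 - 18*d^2 - 16*d - 7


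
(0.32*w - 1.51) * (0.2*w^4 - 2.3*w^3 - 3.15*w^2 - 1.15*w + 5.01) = 0.064*w^5 - 1.038*w^4 + 2.465*w^3 + 4.3885*w^2 + 3.3397*w - 7.5651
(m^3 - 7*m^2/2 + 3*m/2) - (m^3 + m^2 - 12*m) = -9*m^2/2 + 27*m/2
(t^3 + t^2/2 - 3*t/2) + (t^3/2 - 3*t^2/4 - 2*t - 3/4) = 3*t^3/2 - t^2/4 - 7*t/2 - 3/4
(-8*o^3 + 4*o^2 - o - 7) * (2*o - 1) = -16*o^4 + 16*o^3 - 6*o^2 - 13*o + 7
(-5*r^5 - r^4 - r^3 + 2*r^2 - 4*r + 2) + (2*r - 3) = -5*r^5 - r^4 - r^3 + 2*r^2 - 2*r - 1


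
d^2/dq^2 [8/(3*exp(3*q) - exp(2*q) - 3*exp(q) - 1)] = 8*((-27*exp(2*q) + 4*exp(q) + 3)*(-3*exp(3*q) + exp(2*q) + 3*exp(q) + 1) - 2*(-9*exp(2*q) + 2*exp(q) + 3)^2*exp(q))*exp(q)/(-3*exp(3*q) + exp(2*q) + 3*exp(q) + 1)^3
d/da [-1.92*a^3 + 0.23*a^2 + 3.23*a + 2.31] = -5.76*a^2 + 0.46*a + 3.23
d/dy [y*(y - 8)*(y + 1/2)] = 3*y^2 - 15*y - 4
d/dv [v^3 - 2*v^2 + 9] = v*(3*v - 4)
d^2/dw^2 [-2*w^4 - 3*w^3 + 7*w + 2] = 6*w*(-4*w - 3)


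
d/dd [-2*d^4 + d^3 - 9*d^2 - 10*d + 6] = -8*d^3 + 3*d^2 - 18*d - 10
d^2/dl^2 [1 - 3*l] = 0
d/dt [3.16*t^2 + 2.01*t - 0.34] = 6.32*t + 2.01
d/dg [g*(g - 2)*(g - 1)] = 3*g^2 - 6*g + 2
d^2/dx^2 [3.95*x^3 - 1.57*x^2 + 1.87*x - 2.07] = 23.7*x - 3.14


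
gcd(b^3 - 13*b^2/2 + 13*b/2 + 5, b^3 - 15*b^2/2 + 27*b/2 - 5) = b^2 - 7*b + 10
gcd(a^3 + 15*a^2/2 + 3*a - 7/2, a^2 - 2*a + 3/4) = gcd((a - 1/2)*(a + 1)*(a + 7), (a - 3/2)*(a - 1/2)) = a - 1/2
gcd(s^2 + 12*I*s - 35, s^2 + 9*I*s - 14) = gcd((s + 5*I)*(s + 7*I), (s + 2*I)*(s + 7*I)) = s + 7*I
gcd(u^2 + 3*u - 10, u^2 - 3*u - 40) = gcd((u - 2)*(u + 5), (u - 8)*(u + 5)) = u + 5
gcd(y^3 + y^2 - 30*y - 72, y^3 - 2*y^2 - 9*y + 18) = y + 3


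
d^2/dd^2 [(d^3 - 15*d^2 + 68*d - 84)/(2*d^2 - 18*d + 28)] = 0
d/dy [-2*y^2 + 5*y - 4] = 5 - 4*y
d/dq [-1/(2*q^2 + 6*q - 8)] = (q + 3/2)/(q^2 + 3*q - 4)^2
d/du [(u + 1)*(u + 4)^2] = 3*(u + 2)*(u + 4)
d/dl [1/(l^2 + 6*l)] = 2*(-l - 3)/(l^2*(l + 6)^2)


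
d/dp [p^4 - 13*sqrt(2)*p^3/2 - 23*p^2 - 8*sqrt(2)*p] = 4*p^3 - 39*sqrt(2)*p^2/2 - 46*p - 8*sqrt(2)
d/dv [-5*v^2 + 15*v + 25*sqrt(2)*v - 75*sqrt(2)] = -10*v + 15 + 25*sqrt(2)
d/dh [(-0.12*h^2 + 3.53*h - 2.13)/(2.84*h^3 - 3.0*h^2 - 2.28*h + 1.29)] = (0.3408*h^4 - 20.0504*h^3 + 29.0112*h^2 - 13.0896*h - 0.302699999999999)/(8.0656*h^6 - 17.04*h^5 - 3.9504*h^4 + 21.0072*h^3 - 2.5416*h^2 - 5.8824*h + 1.6641)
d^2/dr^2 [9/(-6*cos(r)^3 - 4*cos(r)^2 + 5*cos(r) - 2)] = 9*((cos(r) - 16*cos(2*r) - 27*cos(3*r))*(6*cos(r)^3 + 4*cos(r)^2 - 5*cos(r) + 2)/2 - 2*(18*cos(r)^2 + 8*cos(r) - 5)^2*sin(r)^2)/(6*cos(r)^3 + 4*cos(r)^2 - 5*cos(r) + 2)^3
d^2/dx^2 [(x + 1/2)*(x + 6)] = 2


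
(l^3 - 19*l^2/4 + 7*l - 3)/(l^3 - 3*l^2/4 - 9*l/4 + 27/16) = 4*(l^2 - 4*l + 4)/(4*l^2 - 9)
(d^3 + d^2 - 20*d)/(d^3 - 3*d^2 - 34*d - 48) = d*(-d^2 - d + 20)/(-d^3 + 3*d^2 + 34*d + 48)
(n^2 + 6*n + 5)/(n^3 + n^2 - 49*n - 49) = (n + 5)/(n^2 - 49)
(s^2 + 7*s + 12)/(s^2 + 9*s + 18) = (s + 4)/(s + 6)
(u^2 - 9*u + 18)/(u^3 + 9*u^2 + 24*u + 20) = (u^2 - 9*u + 18)/(u^3 + 9*u^2 + 24*u + 20)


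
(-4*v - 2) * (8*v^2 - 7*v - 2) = -32*v^3 + 12*v^2 + 22*v + 4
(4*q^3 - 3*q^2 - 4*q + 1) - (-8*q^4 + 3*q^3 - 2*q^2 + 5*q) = 8*q^4 + q^3 - q^2 - 9*q + 1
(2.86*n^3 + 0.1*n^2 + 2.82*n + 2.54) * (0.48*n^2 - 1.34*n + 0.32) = 1.3728*n^5 - 3.7844*n^4 + 2.1348*n^3 - 2.5276*n^2 - 2.5012*n + 0.8128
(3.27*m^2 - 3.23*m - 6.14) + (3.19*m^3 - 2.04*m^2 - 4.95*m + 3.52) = 3.19*m^3 + 1.23*m^2 - 8.18*m - 2.62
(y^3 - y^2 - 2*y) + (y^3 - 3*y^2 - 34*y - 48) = 2*y^3 - 4*y^2 - 36*y - 48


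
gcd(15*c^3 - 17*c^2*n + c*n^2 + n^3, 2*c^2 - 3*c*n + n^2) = c - n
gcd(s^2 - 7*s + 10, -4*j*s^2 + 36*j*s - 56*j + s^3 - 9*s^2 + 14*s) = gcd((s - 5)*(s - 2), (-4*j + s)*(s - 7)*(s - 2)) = s - 2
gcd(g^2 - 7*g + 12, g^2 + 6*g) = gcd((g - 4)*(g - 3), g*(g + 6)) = 1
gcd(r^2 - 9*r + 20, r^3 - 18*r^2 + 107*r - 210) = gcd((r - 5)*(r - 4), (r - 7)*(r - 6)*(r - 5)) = r - 5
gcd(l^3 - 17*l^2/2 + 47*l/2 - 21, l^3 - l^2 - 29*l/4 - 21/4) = l - 7/2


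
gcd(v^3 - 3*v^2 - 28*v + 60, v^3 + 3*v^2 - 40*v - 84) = v - 6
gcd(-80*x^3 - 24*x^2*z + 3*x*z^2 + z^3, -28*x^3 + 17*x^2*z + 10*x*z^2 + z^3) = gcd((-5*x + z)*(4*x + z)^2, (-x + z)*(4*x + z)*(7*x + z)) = 4*x + z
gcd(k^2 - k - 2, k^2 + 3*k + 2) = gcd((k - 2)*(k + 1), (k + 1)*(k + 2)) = k + 1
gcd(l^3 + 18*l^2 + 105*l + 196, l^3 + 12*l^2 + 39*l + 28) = l^2 + 11*l + 28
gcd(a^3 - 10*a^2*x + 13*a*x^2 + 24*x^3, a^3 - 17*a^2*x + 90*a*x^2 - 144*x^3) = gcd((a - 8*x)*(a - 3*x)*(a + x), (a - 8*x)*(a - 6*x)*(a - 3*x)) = a^2 - 11*a*x + 24*x^2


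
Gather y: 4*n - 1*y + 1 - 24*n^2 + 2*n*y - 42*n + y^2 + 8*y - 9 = -24*n^2 - 38*n + y^2 + y*(2*n + 7) - 8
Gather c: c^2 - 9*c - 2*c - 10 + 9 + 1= c^2 - 11*c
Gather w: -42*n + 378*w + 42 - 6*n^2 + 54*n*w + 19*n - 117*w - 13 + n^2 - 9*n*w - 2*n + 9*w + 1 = -5*n^2 - 25*n + w*(45*n + 270) + 30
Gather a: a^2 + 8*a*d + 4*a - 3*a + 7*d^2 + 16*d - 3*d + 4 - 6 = a^2 + a*(8*d + 1) + 7*d^2 + 13*d - 2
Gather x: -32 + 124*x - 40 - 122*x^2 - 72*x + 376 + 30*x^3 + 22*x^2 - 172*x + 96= 30*x^3 - 100*x^2 - 120*x + 400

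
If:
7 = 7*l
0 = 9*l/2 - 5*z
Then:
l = 1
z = 9/10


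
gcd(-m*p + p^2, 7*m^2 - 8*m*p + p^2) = -m + p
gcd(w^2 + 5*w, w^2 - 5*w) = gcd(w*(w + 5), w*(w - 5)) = w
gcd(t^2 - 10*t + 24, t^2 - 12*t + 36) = t - 6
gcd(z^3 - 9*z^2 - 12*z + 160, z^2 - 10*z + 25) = z - 5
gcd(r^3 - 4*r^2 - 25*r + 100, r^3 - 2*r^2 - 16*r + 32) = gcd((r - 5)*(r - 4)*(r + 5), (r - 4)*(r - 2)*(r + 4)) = r - 4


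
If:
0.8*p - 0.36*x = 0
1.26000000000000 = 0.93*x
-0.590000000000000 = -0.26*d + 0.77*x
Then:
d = 6.28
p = 0.61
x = 1.35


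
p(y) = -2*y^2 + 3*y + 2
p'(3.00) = -9.00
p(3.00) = -7.00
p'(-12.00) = 51.00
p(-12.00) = -322.00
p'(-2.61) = 13.44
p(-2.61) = -19.45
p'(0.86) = -0.44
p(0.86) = 3.10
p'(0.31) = 1.76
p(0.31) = 2.74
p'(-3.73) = 17.92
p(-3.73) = -37.02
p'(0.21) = 2.16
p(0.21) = 2.54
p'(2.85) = -8.40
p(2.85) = -5.70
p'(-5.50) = 25.00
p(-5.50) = -75.00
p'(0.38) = 1.48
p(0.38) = 2.85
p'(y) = 3 - 4*y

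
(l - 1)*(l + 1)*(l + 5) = l^3 + 5*l^2 - l - 5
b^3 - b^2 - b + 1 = (b - 1)^2*(b + 1)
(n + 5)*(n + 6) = n^2 + 11*n + 30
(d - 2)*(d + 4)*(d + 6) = d^3 + 8*d^2 + 4*d - 48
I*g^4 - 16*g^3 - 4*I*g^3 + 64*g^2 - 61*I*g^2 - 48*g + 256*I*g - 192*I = (g - 3)*(g + 8*I)^2*(I*g - I)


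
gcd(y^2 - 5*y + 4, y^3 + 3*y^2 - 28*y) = y - 4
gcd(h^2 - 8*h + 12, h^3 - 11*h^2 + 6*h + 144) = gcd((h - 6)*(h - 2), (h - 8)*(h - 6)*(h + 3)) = h - 6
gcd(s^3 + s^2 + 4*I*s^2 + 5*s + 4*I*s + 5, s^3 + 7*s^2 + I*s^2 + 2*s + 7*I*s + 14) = s - I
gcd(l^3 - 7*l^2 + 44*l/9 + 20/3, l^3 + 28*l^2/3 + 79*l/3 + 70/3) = 1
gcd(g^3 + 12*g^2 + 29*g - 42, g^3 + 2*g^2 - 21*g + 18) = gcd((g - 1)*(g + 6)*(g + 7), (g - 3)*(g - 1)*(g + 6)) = g^2 + 5*g - 6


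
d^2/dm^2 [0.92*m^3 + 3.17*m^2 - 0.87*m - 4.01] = 5.52*m + 6.34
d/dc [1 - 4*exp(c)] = -4*exp(c)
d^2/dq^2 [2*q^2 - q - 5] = 4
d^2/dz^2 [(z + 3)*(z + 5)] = 2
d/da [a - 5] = 1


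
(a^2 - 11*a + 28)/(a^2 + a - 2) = (a^2 - 11*a + 28)/(a^2 + a - 2)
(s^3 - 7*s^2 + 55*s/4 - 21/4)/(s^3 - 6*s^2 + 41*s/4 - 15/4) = (2*s - 7)/(2*s - 5)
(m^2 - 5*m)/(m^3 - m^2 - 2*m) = (5 - m)/(-m^2 + m + 2)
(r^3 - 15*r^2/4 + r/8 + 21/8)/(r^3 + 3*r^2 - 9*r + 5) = (8*r^2 - 22*r - 21)/(8*(r^2 + 4*r - 5))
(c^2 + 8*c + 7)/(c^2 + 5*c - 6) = (c^2 + 8*c + 7)/(c^2 + 5*c - 6)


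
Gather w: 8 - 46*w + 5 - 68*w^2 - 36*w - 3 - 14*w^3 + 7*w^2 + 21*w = -14*w^3 - 61*w^2 - 61*w + 10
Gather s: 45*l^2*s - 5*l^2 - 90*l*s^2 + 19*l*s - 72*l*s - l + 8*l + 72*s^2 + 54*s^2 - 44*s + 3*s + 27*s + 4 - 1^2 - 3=-5*l^2 + 7*l + s^2*(126 - 90*l) + s*(45*l^2 - 53*l - 14)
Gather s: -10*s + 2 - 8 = -10*s - 6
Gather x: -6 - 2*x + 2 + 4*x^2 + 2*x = 4*x^2 - 4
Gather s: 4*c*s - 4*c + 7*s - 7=-4*c + s*(4*c + 7) - 7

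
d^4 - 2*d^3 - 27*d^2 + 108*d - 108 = (d - 3)^2*(d - 2)*(d + 6)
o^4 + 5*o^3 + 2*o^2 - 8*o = o*(o - 1)*(o + 2)*(o + 4)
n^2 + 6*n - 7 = (n - 1)*(n + 7)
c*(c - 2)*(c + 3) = c^3 + c^2 - 6*c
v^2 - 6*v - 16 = (v - 8)*(v + 2)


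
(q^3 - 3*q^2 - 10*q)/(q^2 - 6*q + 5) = q*(q + 2)/(q - 1)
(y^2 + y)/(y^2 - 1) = y/(y - 1)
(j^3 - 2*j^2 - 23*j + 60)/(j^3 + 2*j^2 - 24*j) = (j^2 + 2*j - 15)/(j*(j + 6))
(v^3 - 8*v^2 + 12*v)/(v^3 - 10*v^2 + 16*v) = (v - 6)/(v - 8)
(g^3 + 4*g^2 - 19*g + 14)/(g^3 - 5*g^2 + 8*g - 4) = (g + 7)/(g - 2)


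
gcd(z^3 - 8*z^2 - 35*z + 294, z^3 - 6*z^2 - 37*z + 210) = z^2 - z - 42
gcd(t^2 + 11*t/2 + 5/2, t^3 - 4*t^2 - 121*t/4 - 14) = t + 1/2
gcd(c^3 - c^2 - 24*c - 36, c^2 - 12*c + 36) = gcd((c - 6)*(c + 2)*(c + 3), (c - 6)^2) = c - 6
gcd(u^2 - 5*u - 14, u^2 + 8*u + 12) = u + 2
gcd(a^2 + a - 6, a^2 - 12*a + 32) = 1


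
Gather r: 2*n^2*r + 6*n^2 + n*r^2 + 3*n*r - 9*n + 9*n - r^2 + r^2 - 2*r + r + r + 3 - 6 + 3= 6*n^2 + n*r^2 + r*(2*n^2 + 3*n)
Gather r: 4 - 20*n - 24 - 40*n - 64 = -60*n - 84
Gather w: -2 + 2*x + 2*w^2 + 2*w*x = 2*w^2 + 2*w*x + 2*x - 2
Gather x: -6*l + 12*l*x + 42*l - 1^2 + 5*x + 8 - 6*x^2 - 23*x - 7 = 36*l - 6*x^2 + x*(12*l - 18)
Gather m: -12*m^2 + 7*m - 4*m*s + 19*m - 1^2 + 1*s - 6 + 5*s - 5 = -12*m^2 + m*(26 - 4*s) + 6*s - 12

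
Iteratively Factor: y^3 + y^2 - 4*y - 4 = (y - 2)*(y^2 + 3*y + 2) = (y - 2)*(y + 1)*(y + 2)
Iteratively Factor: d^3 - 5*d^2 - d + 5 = (d - 5)*(d^2 - 1) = (d - 5)*(d - 1)*(d + 1)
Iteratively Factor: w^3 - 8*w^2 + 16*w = (w - 4)*(w^2 - 4*w) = (w - 4)^2*(w)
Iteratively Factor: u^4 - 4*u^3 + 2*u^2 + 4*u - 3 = (u + 1)*(u^3 - 5*u^2 + 7*u - 3) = (u - 3)*(u + 1)*(u^2 - 2*u + 1) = (u - 3)*(u - 1)*(u + 1)*(u - 1)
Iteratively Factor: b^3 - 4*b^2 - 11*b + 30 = (b - 5)*(b^2 + b - 6) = (b - 5)*(b - 2)*(b + 3)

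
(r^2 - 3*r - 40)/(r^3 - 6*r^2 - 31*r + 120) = 1/(r - 3)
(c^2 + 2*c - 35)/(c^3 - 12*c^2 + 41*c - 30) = (c + 7)/(c^2 - 7*c + 6)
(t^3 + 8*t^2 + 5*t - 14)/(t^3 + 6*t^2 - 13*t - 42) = (t - 1)/(t - 3)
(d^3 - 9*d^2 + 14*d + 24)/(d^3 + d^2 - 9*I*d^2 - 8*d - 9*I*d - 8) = (d^2 - 10*d + 24)/(d^2 - 9*I*d - 8)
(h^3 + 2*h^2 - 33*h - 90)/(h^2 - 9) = (h^2 - h - 30)/(h - 3)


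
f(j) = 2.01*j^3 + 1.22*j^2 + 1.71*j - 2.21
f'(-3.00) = 48.66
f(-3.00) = -50.63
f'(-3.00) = 48.66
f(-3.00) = -50.63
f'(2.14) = 34.55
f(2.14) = 26.74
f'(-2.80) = 42.15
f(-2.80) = -41.56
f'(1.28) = 14.71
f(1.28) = 6.19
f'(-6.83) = 266.34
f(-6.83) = -597.39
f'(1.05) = 10.92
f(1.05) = 3.26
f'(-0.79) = 3.55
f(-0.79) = -3.79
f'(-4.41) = 108.22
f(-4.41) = -158.41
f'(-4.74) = 125.62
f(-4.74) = -196.96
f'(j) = 6.03*j^2 + 2.44*j + 1.71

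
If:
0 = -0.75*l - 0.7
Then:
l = -0.93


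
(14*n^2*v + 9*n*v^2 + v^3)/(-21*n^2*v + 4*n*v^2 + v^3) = (2*n + v)/(-3*n + v)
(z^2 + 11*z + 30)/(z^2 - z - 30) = (z + 6)/(z - 6)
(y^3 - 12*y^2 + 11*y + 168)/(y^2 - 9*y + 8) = (y^2 - 4*y - 21)/(y - 1)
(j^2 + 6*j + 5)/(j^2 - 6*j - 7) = (j + 5)/(j - 7)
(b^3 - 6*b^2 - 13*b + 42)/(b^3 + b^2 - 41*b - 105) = (b - 2)/(b + 5)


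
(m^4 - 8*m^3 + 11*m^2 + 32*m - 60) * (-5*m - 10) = -5*m^5 + 30*m^4 + 25*m^3 - 270*m^2 - 20*m + 600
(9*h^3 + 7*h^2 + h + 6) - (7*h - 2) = 9*h^3 + 7*h^2 - 6*h + 8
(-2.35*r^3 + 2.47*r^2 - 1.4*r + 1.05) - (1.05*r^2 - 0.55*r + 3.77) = -2.35*r^3 + 1.42*r^2 - 0.85*r - 2.72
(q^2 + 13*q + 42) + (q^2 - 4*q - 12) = 2*q^2 + 9*q + 30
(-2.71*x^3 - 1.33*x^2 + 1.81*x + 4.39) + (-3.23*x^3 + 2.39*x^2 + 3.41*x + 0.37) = -5.94*x^3 + 1.06*x^2 + 5.22*x + 4.76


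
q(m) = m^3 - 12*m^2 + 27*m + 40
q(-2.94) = -168.52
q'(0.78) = 10.11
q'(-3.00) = 126.00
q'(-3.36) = 141.51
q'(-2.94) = 123.49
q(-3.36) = -224.13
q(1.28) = 57.00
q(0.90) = 55.31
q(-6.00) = -770.00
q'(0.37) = 18.53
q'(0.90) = 7.83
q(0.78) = 54.23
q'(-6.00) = 279.00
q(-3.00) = -176.00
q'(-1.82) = 80.62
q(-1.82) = -54.92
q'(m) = 3*m^2 - 24*m + 27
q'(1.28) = 1.20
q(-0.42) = 26.47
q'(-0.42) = 37.61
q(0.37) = 48.40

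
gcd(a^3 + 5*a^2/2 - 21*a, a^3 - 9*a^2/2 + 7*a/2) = a^2 - 7*a/2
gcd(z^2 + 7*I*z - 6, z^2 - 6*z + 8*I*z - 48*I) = 1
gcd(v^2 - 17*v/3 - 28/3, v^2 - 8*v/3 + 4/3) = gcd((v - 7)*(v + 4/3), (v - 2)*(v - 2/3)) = 1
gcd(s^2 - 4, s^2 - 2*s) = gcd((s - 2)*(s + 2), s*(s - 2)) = s - 2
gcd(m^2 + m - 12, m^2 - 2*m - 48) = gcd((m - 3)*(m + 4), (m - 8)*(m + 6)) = 1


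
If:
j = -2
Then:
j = -2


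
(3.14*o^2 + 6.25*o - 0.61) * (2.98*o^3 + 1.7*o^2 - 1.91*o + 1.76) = 9.3572*o^5 + 23.963*o^4 + 2.8098*o^3 - 7.4481*o^2 + 12.1651*o - 1.0736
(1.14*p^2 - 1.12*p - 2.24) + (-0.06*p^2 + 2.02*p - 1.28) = 1.08*p^2 + 0.9*p - 3.52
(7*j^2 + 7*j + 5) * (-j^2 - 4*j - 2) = -7*j^4 - 35*j^3 - 47*j^2 - 34*j - 10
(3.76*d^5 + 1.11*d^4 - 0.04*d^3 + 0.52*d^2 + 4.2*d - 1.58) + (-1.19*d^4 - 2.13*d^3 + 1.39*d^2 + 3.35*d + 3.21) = 3.76*d^5 - 0.0799999999999998*d^4 - 2.17*d^3 + 1.91*d^2 + 7.55*d + 1.63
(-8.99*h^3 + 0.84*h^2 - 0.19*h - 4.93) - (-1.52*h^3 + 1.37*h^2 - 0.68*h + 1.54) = -7.47*h^3 - 0.53*h^2 + 0.49*h - 6.47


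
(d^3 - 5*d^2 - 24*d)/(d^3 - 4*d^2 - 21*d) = (d - 8)/(d - 7)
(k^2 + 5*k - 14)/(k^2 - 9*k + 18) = (k^2 + 5*k - 14)/(k^2 - 9*k + 18)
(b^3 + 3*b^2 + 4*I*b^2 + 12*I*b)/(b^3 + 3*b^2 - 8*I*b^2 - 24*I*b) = (b + 4*I)/(b - 8*I)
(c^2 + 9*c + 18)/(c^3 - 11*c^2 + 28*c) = (c^2 + 9*c + 18)/(c*(c^2 - 11*c + 28))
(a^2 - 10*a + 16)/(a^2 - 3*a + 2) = (a - 8)/(a - 1)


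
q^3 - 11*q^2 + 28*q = q*(q - 7)*(q - 4)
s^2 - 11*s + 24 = (s - 8)*(s - 3)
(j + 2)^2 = j^2 + 4*j + 4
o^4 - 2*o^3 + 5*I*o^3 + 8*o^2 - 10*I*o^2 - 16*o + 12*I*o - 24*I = (o - 2)*(o - 2*I)*(o + I)*(o + 6*I)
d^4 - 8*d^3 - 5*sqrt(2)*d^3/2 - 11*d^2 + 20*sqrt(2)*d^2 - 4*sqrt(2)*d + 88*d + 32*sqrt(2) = (d - 8)*(d - 4*sqrt(2))*(sqrt(2)*d/2 + 1)*(sqrt(2)*d + 1)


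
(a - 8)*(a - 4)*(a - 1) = a^3 - 13*a^2 + 44*a - 32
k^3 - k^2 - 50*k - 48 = (k - 8)*(k + 1)*(k + 6)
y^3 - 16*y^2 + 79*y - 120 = (y - 8)*(y - 5)*(y - 3)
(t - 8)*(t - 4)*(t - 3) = t^3 - 15*t^2 + 68*t - 96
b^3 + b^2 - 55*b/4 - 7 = (b - 7/2)*(b + 1/2)*(b + 4)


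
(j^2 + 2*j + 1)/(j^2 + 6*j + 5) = (j + 1)/(j + 5)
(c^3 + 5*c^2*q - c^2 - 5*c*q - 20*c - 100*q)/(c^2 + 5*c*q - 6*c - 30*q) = (c^2 - c - 20)/(c - 6)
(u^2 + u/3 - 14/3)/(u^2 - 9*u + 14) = (u + 7/3)/(u - 7)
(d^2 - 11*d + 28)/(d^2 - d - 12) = (d - 7)/(d + 3)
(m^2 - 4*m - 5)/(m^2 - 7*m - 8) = (m - 5)/(m - 8)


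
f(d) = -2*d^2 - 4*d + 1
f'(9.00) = -40.00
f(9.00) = -197.00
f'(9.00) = -40.00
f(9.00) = -197.00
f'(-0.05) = -3.80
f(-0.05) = 1.20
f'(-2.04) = 4.16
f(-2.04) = 0.84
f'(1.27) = -9.08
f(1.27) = -7.31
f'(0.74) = -6.96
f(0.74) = -3.06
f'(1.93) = -11.72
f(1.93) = -14.17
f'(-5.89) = 19.56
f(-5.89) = -44.82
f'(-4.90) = 15.60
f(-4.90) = -27.42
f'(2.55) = -14.20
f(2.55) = -22.20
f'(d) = -4*d - 4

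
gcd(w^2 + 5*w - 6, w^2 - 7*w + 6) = w - 1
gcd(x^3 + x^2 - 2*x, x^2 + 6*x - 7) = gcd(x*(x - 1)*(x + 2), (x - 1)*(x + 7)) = x - 1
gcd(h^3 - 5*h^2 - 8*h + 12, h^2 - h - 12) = 1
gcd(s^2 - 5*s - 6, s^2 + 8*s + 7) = s + 1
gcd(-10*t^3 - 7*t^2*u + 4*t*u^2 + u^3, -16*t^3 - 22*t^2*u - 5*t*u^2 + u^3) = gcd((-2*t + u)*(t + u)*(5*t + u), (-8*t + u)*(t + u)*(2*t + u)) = t + u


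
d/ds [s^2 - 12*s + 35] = 2*s - 12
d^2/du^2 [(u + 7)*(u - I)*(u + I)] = 6*u + 14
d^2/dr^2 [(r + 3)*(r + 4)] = 2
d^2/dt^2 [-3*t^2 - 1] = -6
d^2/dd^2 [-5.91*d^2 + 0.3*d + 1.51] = -11.8200000000000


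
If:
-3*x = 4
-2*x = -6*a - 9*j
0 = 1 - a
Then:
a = 1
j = -26/27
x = -4/3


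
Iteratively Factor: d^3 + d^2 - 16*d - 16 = (d + 1)*(d^2 - 16) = (d + 1)*(d + 4)*(d - 4)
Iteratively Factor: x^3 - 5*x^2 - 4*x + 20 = (x - 2)*(x^2 - 3*x - 10) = (x - 5)*(x - 2)*(x + 2)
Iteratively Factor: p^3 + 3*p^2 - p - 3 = (p + 1)*(p^2 + 2*p - 3) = (p + 1)*(p + 3)*(p - 1)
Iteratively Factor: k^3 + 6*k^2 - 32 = (k + 4)*(k^2 + 2*k - 8) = (k + 4)^2*(k - 2)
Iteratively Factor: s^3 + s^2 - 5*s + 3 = (s - 1)*(s^2 + 2*s - 3) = (s - 1)^2*(s + 3)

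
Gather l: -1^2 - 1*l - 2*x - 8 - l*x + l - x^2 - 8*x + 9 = -l*x - x^2 - 10*x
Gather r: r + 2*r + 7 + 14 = 3*r + 21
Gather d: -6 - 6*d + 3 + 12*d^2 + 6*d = 12*d^2 - 3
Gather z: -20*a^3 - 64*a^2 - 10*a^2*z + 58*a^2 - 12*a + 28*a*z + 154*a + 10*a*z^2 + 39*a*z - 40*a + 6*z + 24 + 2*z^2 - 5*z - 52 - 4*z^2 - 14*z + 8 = -20*a^3 - 6*a^2 + 102*a + z^2*(10*a - 2) + z*(-10*a^2 + 67*a - 13) - 20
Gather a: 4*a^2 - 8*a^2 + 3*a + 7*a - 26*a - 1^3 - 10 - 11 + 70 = -4*a^2 - 16*a + 48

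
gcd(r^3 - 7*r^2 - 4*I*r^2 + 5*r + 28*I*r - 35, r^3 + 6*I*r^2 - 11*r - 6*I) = r + I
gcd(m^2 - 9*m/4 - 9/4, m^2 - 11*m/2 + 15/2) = m - 3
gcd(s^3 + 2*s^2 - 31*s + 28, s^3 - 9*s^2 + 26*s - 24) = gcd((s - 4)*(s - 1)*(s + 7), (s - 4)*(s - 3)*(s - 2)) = s - 4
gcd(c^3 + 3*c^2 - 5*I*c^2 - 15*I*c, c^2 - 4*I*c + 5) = c - 5*I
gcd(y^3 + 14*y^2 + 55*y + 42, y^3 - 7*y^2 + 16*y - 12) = 1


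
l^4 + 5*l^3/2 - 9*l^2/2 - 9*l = l*(l - 2)*(l + 3/2)*(l + 3)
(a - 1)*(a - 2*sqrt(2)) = a^2 - 2*sqrt(2)*a - a + 2*sqrt(2)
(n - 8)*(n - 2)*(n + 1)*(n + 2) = n^4 - 7*n^3 - 12*n^2 + 28*n + 32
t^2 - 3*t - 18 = (t - 6)*(t + 3)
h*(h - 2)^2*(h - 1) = h^4 - 5*h^3 + 8*h^2 - 4*h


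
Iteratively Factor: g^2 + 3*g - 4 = (g - 1)*(g + 4)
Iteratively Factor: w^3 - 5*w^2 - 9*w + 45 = (w - 3)*(w^2 - 2*w - 15) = (w - 3)*(w + 3)*(w - 5)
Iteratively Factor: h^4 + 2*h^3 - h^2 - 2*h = (h)*(h^3 + 2*h^2 - h - 2) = h*(h + 1)*(h^2 + h - 2) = h*(h + 1)*(h + 2)*(h - 1)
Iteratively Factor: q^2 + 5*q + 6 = (q + 3)*(q + 2)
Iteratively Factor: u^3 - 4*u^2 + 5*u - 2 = (u - 2)*(u^2 - 2*u + 1) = (u - 2)*(u - 1)*(u - 1)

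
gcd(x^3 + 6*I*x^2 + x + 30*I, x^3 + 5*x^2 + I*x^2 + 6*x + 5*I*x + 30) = x^2 + I*x + 6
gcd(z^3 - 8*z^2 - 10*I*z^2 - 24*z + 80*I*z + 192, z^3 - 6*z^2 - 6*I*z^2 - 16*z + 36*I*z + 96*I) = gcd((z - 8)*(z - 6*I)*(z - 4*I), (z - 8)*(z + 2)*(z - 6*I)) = z^2 + z*(-8 - 6*I) + 48*I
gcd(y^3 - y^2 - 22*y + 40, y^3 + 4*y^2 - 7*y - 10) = y^2 + 3*y - 10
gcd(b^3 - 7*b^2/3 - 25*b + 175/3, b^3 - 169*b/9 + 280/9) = b^2 + 8*b/3 - 35/3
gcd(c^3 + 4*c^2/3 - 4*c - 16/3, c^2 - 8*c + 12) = c - 2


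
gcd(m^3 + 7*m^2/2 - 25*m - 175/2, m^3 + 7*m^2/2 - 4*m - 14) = m + 7/2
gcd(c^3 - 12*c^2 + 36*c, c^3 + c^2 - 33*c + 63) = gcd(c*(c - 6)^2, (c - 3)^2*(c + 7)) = 1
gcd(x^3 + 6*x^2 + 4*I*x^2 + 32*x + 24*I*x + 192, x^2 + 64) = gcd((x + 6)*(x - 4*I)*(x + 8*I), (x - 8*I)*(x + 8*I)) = x + 8*I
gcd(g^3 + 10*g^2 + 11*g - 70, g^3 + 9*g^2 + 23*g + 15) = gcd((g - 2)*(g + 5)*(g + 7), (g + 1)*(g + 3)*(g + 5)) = g + 5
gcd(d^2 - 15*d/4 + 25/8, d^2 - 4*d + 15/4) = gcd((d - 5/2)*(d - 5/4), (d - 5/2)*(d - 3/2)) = d - 5/2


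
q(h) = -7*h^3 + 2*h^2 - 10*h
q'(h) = -21*h^2 + 4*h - 10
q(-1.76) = 61.96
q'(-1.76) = -82.09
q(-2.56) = 156.15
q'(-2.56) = -157.87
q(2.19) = -85.83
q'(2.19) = -101.96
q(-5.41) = 1221.02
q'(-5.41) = -646.27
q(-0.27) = 2.98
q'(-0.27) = -12.61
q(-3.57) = 379.68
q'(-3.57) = -291.92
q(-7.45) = 3079.96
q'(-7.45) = -1205.35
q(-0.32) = 3.63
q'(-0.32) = -13.43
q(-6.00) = 1644.00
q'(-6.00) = -790.00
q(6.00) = -1500.00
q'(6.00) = -742.00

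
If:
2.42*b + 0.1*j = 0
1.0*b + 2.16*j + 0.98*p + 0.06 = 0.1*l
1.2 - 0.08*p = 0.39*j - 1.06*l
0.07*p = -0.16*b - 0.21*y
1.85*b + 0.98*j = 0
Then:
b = 0.00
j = 0.00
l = -1.15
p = -0.18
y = 0.06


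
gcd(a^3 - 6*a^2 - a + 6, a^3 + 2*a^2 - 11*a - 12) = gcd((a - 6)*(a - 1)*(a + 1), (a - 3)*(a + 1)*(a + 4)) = a + 1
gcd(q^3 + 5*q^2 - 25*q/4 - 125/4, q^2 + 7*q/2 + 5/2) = q + 5/2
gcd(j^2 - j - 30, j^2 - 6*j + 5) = 1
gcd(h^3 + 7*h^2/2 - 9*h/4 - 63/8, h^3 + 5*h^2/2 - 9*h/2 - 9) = h + 3/2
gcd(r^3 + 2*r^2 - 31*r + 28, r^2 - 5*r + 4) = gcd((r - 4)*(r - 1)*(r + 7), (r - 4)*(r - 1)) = r^2 - 5*r + 4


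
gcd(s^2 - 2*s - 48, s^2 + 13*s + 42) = s + 6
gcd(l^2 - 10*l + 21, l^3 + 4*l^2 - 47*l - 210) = l - 7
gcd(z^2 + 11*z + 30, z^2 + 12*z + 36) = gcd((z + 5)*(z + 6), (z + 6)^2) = z + 6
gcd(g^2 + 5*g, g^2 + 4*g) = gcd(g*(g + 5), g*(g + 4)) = g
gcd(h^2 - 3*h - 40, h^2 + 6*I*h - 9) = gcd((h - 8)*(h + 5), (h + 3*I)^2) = 1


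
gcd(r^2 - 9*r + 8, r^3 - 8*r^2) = r - 8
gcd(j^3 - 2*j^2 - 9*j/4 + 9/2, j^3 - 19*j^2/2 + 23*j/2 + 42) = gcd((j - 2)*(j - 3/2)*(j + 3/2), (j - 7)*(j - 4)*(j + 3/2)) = j + 3/2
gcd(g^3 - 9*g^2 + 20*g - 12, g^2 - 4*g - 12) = g - 6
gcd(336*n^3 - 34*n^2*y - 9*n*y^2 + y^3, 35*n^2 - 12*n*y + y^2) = -7*n + y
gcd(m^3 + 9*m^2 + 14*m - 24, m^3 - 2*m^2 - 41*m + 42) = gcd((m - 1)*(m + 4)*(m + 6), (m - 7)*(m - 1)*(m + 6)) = m^2 + 5*m - 6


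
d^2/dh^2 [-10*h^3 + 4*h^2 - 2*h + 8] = 8 - 60*h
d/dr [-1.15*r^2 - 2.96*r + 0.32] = -2.3*r - 2.96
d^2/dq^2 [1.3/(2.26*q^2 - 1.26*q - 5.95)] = (13.27976*q^2 - 7.40376*q - 1.3*(4.52*q - 1.26)*(9.04*q - 2.52) - 34.9622)/(-2.26*q^2 + 1.26*q + 5.95)^3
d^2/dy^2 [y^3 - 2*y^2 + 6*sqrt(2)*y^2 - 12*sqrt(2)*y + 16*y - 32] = 6*y - 4 + 12*sqrt(2)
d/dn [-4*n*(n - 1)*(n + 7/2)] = -12*n^2 - 20*n + 14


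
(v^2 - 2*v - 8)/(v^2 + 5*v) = (v^2 - 2*v - 8)/(v*(v + 5))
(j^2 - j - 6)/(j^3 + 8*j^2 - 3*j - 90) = (j + 2)/(j^2 + 11*j + 30)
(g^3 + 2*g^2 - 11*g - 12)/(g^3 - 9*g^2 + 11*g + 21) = (g + 4)/(g - 7)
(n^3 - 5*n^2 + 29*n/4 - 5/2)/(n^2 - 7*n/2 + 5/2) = (n^2 - 5*n/2 + 1)/(n - 1)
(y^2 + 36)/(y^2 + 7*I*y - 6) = (y - 6*I)/(y + I)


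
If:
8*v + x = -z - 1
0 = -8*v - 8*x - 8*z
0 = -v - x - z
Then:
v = -1/7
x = 1/7 - z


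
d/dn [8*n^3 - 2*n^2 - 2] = 4*n*(6*n - 1)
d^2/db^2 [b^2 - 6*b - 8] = 2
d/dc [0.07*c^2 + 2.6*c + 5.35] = 0.14*c + 2.6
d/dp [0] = 0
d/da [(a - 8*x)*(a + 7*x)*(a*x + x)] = x*(3*a^2 - 2*a*x + 2*a - 56*x^2 - x)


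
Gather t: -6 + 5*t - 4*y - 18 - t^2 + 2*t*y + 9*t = -t^2 + t*(2*y + 14) - 4*y - 24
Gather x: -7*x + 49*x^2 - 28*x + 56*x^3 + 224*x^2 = 56*x^3 + 273*x^2 - 35*x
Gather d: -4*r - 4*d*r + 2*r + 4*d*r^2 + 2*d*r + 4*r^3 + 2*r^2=d*(4*r^2 - 2*r) + 4*r^3 + 2*r^2 - 2*r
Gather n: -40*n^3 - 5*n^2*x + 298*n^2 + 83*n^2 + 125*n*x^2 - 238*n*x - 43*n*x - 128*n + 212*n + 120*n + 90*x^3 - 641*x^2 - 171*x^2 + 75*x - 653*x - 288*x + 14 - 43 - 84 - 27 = -40*n^3 + n^2*(381 - 5*x) + n*(125*x^2 - 281*x + 204) + 90*x^3 - 812*x^2 - 866*x - 140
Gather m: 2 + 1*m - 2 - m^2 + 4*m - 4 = -m^2 + 5*m - 4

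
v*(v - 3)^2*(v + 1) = v^4 - 5*v^3 + 3*v^2 + 9*v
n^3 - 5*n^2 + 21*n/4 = n*(n - 7/2)*(n - 3/2)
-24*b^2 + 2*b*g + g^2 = (-4*b + g)*(6*b + g)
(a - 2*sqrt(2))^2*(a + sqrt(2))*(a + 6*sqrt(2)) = a^4 + 3*sqrt(2)*a^3 - 36*a^2 + 8*sqrt(2)*a + 96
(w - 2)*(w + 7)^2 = w^3 + 12*w^2 + 21*w - 98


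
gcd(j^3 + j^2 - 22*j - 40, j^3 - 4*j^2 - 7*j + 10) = j^2 - 3*j - 10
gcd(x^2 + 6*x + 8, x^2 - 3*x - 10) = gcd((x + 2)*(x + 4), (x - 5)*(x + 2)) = x + 2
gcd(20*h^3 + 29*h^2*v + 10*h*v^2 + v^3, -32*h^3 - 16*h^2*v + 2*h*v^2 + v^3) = 4*h + v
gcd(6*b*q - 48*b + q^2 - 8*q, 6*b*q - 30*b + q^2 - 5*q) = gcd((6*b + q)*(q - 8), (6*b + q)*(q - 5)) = 6*b + q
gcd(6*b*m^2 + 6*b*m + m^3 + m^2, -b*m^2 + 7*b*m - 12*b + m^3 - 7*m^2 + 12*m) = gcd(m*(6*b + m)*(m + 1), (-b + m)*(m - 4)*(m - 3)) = 1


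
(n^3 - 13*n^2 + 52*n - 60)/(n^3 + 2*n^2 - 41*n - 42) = (n^2 - 7*n + 10)/(n^2 + 8*n + 7)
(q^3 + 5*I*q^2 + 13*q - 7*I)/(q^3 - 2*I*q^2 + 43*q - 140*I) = (q^2 - 2*I*q - 1)/(q^2 - 9*I*q - 20)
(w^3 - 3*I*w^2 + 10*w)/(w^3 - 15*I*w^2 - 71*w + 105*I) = w*(w + 2*I)/(w^2 - 10*I*w - 21)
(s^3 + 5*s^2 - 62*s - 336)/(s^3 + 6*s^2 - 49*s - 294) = (s - 8)/(s - 7)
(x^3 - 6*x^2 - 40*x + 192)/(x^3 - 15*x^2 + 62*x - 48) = (x^2 + 2*x - 24)/(x^2 - 7*x + 6)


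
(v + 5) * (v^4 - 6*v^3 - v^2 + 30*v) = v^5 - v^4 - 31*v^3 + 25*v^2 + 150*v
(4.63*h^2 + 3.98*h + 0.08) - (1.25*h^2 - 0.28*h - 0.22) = 3.38*h^2 + 4.26*h + 0.3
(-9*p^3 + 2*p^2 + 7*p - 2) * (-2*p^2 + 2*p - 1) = 18*p^5 - 22*p^4 - p^3 + 16*p^2 - 11*p + 2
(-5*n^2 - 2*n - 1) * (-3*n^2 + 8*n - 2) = 15*n^4 - 34*n^3 - 3*n^2 - 4*n + 2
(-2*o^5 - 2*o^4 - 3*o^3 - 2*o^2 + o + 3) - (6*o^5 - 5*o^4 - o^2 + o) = -8*o^5 + 3*o^4 - 3*o^3 - o^2 + 3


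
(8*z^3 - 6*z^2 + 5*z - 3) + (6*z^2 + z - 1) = 8*z^3 + 6*z - 4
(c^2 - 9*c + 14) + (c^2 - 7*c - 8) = 2*c^2 - 16*c + 6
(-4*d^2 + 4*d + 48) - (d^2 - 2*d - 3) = -5*d^2 + 6*d + 51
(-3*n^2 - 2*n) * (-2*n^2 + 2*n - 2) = 6*n^4 - 2*n^3 + 2*n^2 + 4*n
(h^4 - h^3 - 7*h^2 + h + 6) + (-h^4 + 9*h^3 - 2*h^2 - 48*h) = 8*h^3 - 9*h^2 - 47*h + 6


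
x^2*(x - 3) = x^3 - 3*x^2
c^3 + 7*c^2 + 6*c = c*(c + 1)*(c + 6)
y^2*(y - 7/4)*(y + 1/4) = y^4 - 3*y^3/2 - 7*y^2/16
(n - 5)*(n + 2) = n^2 - 3*n - 10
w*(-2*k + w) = -2*k*w + w^2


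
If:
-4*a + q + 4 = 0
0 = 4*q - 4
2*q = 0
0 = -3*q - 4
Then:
No Solution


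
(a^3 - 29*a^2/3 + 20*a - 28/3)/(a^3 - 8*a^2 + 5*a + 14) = (a - 2/3)/(a + 1)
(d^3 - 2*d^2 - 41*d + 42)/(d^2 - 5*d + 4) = (d^2 - d - 42)/(d - 4)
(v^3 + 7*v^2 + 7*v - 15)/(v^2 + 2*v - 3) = v + 5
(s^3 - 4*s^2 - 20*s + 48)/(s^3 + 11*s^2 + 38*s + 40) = (s^2 - 8*s + 12)/(s^2 + 7*s + 10)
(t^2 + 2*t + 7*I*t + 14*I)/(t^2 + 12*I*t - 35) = (t + 2)/(t + 5*I)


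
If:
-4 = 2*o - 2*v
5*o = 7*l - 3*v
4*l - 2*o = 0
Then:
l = -2/3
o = -4/3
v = 2/3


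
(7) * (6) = 42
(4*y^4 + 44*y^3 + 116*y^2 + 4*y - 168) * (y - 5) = 4*y^5 + 24*y^4 - 104*y^3 - 576*y^2 - 188*y + 840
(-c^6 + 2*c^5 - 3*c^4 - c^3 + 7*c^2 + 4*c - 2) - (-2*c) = -c^6 + 2*c^5 - 3*c^4 - c^3 + 7*c^2 + 6*c - 2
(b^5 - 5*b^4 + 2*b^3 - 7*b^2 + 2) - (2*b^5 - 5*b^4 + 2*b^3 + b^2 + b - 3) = -b^5 - 8*b^2 - b + 5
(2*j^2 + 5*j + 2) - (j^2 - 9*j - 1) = j^2 + 14*j + 3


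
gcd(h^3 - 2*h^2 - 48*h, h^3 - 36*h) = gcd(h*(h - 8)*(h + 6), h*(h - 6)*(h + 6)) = h^2 + 6*h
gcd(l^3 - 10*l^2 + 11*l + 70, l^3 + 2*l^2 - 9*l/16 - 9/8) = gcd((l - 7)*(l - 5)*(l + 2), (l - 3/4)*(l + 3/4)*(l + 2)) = l + 2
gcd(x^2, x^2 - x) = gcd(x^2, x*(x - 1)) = x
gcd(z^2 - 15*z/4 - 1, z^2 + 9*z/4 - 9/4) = 1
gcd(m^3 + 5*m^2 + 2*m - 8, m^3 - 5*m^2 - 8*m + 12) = m^2 + m - 2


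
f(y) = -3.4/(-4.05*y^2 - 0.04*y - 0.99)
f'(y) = -3.4*(8.1*y + 0.04)/(-4.05*y^2 - 0.04*y - 0.99)^2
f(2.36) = 0.14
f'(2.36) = -0.12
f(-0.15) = 3.16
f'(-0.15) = 3.46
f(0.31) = 2.44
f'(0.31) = -4.48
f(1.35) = 0.40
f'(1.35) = -0.53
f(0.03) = 3.42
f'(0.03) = -0.97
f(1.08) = 0.59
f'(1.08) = -0.90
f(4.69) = 0.04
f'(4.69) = -0.02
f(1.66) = 0.28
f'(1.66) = -0.31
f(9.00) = 0.01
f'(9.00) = -0.00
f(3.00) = 0.09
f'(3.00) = -0.06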